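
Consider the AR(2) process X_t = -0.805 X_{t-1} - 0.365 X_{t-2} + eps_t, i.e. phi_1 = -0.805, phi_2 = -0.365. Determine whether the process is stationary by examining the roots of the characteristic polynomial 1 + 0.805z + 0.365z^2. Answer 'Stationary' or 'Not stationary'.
\text{Stationary}

The AR(p) characteristic polynomial is P(z) = 1 + 0.805z + 0.365z^2.
Stationarity requires all roots to lie outside the unit circle, i.e. |z| > 1 for every root.
Set 1 + (0.805) z + (0.365) z^2 = 0, i.e. a z^2 + b z + c = 0 with a = 0.365, b = 0.805, c = 1.
Discriminant D = b^2 - 4ac = (0.805)^2 - 4*(0.365)*1 = 0.648025 - (1.46) = -0.811975.
D < 0, so the roots are the complex-conjugate pair z = (-b +/- i sqrt(-D)) / (2a) = -1.1027 +/- 1.2344i.
For a conjugate pair |z|^2 = z * conj(z) = (product of roots) = c/a = 1/(0.365) = 2.739726, so |z| = sqrt(2.739726) = 1.6552 for both roots.
Moduli of all roots: 1.6552, 1.6552.
All moduli strictly greater than 1? Yes.
Verdict: Stationary.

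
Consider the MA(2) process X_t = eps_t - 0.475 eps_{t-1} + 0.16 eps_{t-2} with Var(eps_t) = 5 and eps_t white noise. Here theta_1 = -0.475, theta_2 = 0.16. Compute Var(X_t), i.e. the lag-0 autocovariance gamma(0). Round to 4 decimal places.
\gamma(0) = 6.2561

For an MA(q) process X_t = eps_t + sum_i theta_i eps_{t-i} with
Var(eps_t) = sigma^2, the variance is
  gamma(0) = sigma^2 * (1 + sum_i theta_i^2).
  sum_i theta_i^2 = (-0.475)^2 + (0.16)^2 = 0.225625 + 0.0256 = 0.251225.
  gamma(0) = 5 * (1 + 0.251225) = 5 * 1.251225 = 6.256125, which rounds to 6.2561.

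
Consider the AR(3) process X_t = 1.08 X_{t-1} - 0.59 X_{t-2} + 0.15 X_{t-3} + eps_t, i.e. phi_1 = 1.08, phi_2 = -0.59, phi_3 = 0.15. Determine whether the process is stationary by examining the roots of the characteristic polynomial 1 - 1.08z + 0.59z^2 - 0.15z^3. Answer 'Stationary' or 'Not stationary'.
\text{Stationary}

The AR(p) characteristic polynomial is P(z) = 1 - 1.08z + 0.59z^2 - 0.15z^3.
Stationarity requires all roots to lie outside the unit circle, i.e. |z| > 1 for every root.
Degree 3: look for a simple real root z0 first, then factor out (1 - z/z0) and solve the remaining quadratic.
Testing z0 = 2: P(2) = 1 + (-1.08)(2) + (0.59)(2)^2 + (-0.15)(2)^3
  = 1 + (-2.16) + (2.36) + (-1.2) = 0.  So z_0 = 2 is a root, |z_0| = 2.
Divide out the factor (1 - 0.5 z) = (1 - z/z0) (since 1/z0 = 0.5):
  P(z) = (1 - 0.5 z)(1 + (-0.58) z + (0.3) z^2)
  [check: z-coef -0.58 - (0.5) = -1.08; z^2-coef 0.3 - (0.5)(-0.58) = 0.59; z^3-coef -(0.5)(0.3) = -0.15.]
Remaining roots from the quadratic factor 1 + (-0.58) z + (0.3) z^2:
  Set 1 + (-0.58) z + (0.3) z^2 = 0, i.e. a z^2 + b z + c = 0 with a = 0.3, b = -0.58, c = 1.
  Discriminant D = b^2 - 4ac = (-0.58)^2 - 4*(0.3)*1 = 0.3364 - (1.2) = -0.8636.
  D < 0, so the roots are the complex-conjugate pair z = (-b +/- i sqrt(-D)) / (2a) = 0.9667 +/- 1.5488i.
  For a conjugate pair |z|^2 = z * conj(z) = (product of roots) = c/a = 1/(0.3) = 3.333333, so |z| = sqrt(3.333333) = 1.8257 for both roots.
Moduli of all roots: 2.0000, 1.8257, 1.8257.
All moduli strictly greater than 1? Yes.
Verdict: Stationary.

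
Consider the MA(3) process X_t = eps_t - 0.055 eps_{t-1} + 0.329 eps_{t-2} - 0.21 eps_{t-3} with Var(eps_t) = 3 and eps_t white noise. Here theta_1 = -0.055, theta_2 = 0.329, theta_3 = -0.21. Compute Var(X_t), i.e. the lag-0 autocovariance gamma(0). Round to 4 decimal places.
\gamma(0) = 3.4661

For an MA(q) process X_t = eps_t + sum_i theta_i eps_{t-i} with
Var(eps_t) = sigma^2, the variance is
  gamma(0) = sigma^2 * (1 + sum_i theta_i^2).
  sum_i theta_i^2 = (-0.055)^2 + (0.329)^2 + (-0.21)^2 = 0.003025 + 0.108241 + 0.0441 = 0.155366.
  gamma(0) = 3 * (1 + 0.155366) = 3 * 1.155366 = 3.466098, which rounds to 3.4661.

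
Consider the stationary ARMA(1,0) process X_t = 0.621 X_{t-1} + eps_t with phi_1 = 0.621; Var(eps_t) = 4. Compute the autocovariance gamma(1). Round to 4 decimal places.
\gamma(1) = 4.0432

Multiply the model equation by X_{t-k} and take expectations. With theta_0 = psi_0 = 1 and psi_j the MA(infinity) weights, this gives
  gamma(k) - sum_i phi_i gamma(k-i) = c_k,
  c_k = sigma^2 * sum_{j=k..q} theta_j psi_{j-k}   (c_k = 0 for k > q),
using gamma(-m) = gamma(m).
Pure AR (q = 0): c_0 = sigma^2 = 4, c_k = 0 for k >= 1.
Equations for k = 0 and k = 1 (AR order 1):
  gamma(0) = phi_1 gamma(1) + c_0
  gamma(1) = phi_1 gamma(0) + c_1
Substituting the second into the first: gamma(0) (1 - phi_1^2) = c_0 + phi_1 c_1, so
  gamma(0) = c_0 / (1 - phi_1^2) = 4 / (1 - (0.621)^2) = 4 / 0.614359 = 6.510851.
  gamma(1) = phi_1 gamma(0) = (0.621)(6.510851) = 4.043239.
Therefore gamma(1) = 4.0432 (to 4 decimal places).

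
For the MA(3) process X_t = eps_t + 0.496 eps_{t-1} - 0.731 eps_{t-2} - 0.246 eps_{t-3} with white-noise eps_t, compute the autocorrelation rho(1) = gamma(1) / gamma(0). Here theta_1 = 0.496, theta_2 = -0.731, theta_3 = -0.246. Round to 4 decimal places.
\rho(1) = 0.1702

For an MA(q) process with theta_0 = 1, the autocovariance is
  gamma(k) = sigma^2 * sum_{i=0..q-k} theta_i * theta_{i+k},
and rho(k) = gamma(k) / gamma(0). Sigma^2 cancels.
  numerator   = (1)*(0.496) + (0.496)*(-0.731) + (-0.731)*(-0.246) = 0.31325.
  denominator = (1)^2 + (0.496)^2 + (-0.731)^2 + (-0.246)^2 = 1.840893.
  rho(1) = 0.31325 / 1.840893 = 0.1702.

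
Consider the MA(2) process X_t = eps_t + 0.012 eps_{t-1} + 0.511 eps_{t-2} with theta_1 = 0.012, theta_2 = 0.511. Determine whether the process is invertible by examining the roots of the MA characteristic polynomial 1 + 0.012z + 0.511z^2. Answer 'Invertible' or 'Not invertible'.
\text{Invertible}

The MA(q) characteristic polynomial is P(z) = 1 + 0.012z + 0.511z^2.
Invertibility requires all roots to lie outside the unit circle, i.e. |z| > 1 for every root.
Set 1 + (0.012) z + (0.511) z^2 = 0, i.e. a z^2 + b z + c = 0 with a = 0.511, b = 0.012, c = 1.
Discriminant D = b^2 - 4ac = (0.012)^2 - 4*(0.511)*1 = 0.000144 - (2.044) = -2.043856.
D < 0, so the roots are the complex-conjugate pair z = (-b +/- i sqrt(-D)) / (2a) = -0.0117 +/- 1.3989i.
For a conjugate pair |z|^2 = z * conj(z) = (product of roots) = c/a = 1/(0.511) = 1.956947, so |z| = sqrt(1.956947) = 1.3989 for both roots.
Moduli of all roots: 1.3989, 1.3989.
All moduli strictly greater than 1? Yes.
Verdict: Invertible.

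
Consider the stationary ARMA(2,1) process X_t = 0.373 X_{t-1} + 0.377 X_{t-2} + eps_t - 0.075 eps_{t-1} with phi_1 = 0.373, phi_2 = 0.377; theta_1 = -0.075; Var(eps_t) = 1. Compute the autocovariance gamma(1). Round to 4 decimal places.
\gamma(1) = 0.8759

Multiply the model equation by X_{t-k} and take expectations. With theta_0 = psi_0 = 1 and psi_j the MA(infinity) weights, this gives
  gamma(k) - sum_i phi_i gamma(k-i) = c_k,
  c_k = sigma^2 * sum_{j=k..q} theta_j psi_{j-k}   (c_k = 0 for k > q),
using gamma(-m) = gamma(m).
psi-weights needed (psi_j = theta_j + sum_i phi_i psi_{j-i}):
  psi_1 = theta_1 + phi_1 = -0.075 + (0.373) = 0.298
Right-hand sides:
  c_0 = sigma^2 (1 + theta_1 psi_1) = 1 * (1 + (-0.075)(0.298)) = 1 * 0.97765 = 0.97765
  c_1 = sigma^2 theta_1 = 1 * (-0.075) = -0.075
  c_2 = 0
Equations for k = 0, 1, 2 (AR order 2, c_2 = 0):
  (E0) gamma(0) = phi_1 gamma(1) + phi_2 gamma(2) + c_0
  (E1) gamma(1) = phi_1 gamma(0) + phi_2 gamma(1) + c_1
  (E2) gamma(2) = phi_1 gamma(1) + phi_2 gamma(0)
From (E1): gamma(1) = A gamma(0) + B with
  A = phi_1 / (1 - phi_2) = 0.373 / 0.623 = 0.598716,   B = c_1 / (1 - phi_2) = -0.075 / 0.623 = -0.120385.
Insert (E2) into (E0): gamma(0) (1 - phi_2^2) = phi_1 (1 + phi_2) gamma(1) + c_0.
  phi_1 (1 + phi_2) = (0.373)(1.377) = 0.513621,   1 - phi_2^2 = 0.857871.
Replace gamma(1) by A gamma(0) + B and collect gamma(0):
  gamma(0) [0.857871 - (0.513621)(0.598716)] = (0.513621)(-0.120385) + 0.97765
  gamma(0) * 0.550358 = 0.915818
  gamma(0) = 0.915818 / 0.550358 = 1.66404.
  gamma(1) = A gamma(0) + B = (0.598716)(1.66404) + (-0.120385) = 0.875902.
Therefore gamma(1) = 0.8759 (to 4 decimal places).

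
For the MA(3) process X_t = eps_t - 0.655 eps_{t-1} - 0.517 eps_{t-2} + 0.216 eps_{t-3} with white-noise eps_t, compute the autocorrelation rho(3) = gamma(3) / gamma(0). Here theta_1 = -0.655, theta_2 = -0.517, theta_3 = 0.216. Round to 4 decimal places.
\rho(3) = 0.1239

For an MA(q) process with theta_0 = 1, the autocovariance is
  gamma(k) = sigma^2 * sum_{i=0..q-k} theta_i * theta_{i+k},
and rho(k) = gamma(k) / gamma(0). Sigma^2 cancels.
  numerator   = (1)*(0.216) = 0.216.
  denominator = (1)^2 + (-0.655)^2 + (-0.517)^2 + (0.216)^2 = 1.74297.
  rho(3) = 0.216 / 1.74297 = 0.1239.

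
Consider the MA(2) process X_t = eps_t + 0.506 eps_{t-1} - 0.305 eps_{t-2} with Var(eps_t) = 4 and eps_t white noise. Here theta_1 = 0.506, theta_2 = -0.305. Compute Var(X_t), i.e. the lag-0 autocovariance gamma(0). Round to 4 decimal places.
\gamma(0) = 5.3962

For an MA(q) process X_t = eps_t + sum_i theta_i eps_{t-i} with
Var(eps_t) = sigma^2, the variance is
  gamma(0) = sigma^2 * (1 + sum_i theta_i^2).
  sum_i theta_i^2 = (0.506)^2 + (-0.305)^2 = 0.256036 + 0.093025 = 0.349061.
  gamma(0) = 4 * (1 + 0.349061) = 4 * 1.349061 = 5.396244, which rounds to 5.3962.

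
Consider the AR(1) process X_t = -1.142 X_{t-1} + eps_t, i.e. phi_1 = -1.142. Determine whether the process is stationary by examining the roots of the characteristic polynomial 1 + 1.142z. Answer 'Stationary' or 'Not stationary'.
\text{Not stationary}

The AR(p) characteristic polynomial is P(z) = 1 + 1.142z.
Stationarity requires all roots to lie outside the unit circle, i.e. |z| > 1 for every root.
This is linear in z: 1 + (1.142) z = 0  =>  z = -1/(1.142) = -0.875657,  |z| = 0.875657.
Moduli of all roots: 0.8757.
All moduli strictly greater than 1? No.
Verdict: Not stationary.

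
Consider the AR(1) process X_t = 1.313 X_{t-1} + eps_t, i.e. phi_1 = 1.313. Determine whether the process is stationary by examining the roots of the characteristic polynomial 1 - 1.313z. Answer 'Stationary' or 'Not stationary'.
\text{Not stationary}

The AR(p) characteristic polynomial is P(z) = 1 - 1.313z.
Stationarity requires all roots to lie outside the unit circle, i.e. |z| > 1 for every root.
This is linear in z: 1 + (-1.313) z = 0  =>  z = -1/(-1.313) = 0.761615,  |z| = 0.761615.
Moduli of all roots: 0.7616.
All moduli strictly greater than 1? No.
Verdict: Not stationary.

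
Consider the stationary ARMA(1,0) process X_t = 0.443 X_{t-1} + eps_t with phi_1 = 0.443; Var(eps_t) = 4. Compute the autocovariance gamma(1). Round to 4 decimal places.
\gamma(1) = 2.2047

Multiply the model equation by X_{t-k} and take expectations. With theta_0 = psi_0 = 1 and psi_j the MA(infinity) weights, this gives
  gamma(k) - sum_i phi_i gamma(k-i) = c_k,
  c_k = sigma^2 * sum_{j=k..q} theta_j psi_{j-k}   (c_k = 0 for k > q),
using gamma(-m) = gamma(m).
Pure AR (q = 0): c_0 = sigma^2 = 4, c_k = 0 for k >= 1.
Equations for k = 0 and k = 1 (AR order 1):
  gamma(0) = phi_1 gamma(1) + c_0
  gamma(1) = phi_1 gamma(0) + c_1
Substituting the second into the first: gamma(0) (1 - phi_1^2) = c_0 + phi_1 c_1, so
  gamma(0) = c_0 / (1 - phi_1^2) = 4 / (1 - (0.443)^2) = 4 / 0.803751 = 4.976666.
  gamma(1) = phi_1 gamma(0) = (0.443)(4.976666) = 2.204663.
Therefore gamma(1) = 2.2047 (to 4 decimal places).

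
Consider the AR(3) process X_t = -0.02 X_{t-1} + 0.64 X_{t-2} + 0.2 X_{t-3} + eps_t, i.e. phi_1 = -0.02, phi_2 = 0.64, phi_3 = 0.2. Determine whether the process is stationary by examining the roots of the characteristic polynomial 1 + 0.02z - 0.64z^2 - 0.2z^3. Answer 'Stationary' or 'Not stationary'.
\text{Stationary}

The AR(p) characteristic polynomial is P(z) = 1 + 0.02z - 0.64z^2 - 0.2z^3.
Stationarity requires all roots to lie outside the unit circle, i.e. |z| > 1 for every root.
Degree 3: look for a simple real root z0 first, then factor out (1 - z/z0) and solve the remaining quadratic.
Testing z0 = -2: P(-2) = 1 + (0.02)(-2) + (-0.64)(-2)^2 + (-0.2)(-2)^3
  = 1 + (-0.04) + (-2.56) + (1.6) = 0.  So z_0 = -2 is a root, |z_0| = 2.
Divide out the factor (1 + 0.5 z) = (1 - z/z0) (since 1/z0 = -0.5):
  P(z) = (1 + 0.5 z)(1 + (-0.48) z + (-0.4) z^2)
  [check: z-coef -0.48 - (-0.5) = 0.02; z^2-coef -0.4 - (-0.5)(-0.48) = -0.64; z^3-coef -(-0.5)(-0.4) = -0.2.]
Remaining roots from the quadratic factor 1 + (-0.48) z + (-0.4) z^2:
  Set 1 + (-0.48) z + (-0.4) z^2 = 0, i.e. a z^2 + b z + c = 0 with a = -0.4, b = -0.48, c = 1.
  Discriminant D = b^2 - 4ac = (-0.48)^2 - 4*(-0.4)*1 = 0.2304 - (-1.6) = 1.8304.
  D >= 0, so the roots are real: z = (-b +/- sqrt(D)) / (2a) = (0.48 +/- 1.352923) / (-0.8).
    z_1 = (0.48 + 1.352923) / (-0.8) = -2.2912,   |z_1| = 2.2912.
    z_2 = (0.48 - 1.352923) / (-0.8) = 1.0912,   |z_2| = 1.0912.
Moduli of all roots: 2.0000, 2.2912, 1.0912.
All moduli strictly greater than 1? Yes.
Verdict: Stationary.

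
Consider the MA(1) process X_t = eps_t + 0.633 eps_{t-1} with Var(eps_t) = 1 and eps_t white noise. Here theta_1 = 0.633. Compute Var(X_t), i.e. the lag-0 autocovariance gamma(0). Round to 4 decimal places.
\gamma(0) = 1.4007

For an MA(q) process X_t = eps_t + sum_i theta_i eps_{t-i} with
Var(eps_t) = sigma^2, the variance is
  gamma(0) = sigma^2 * (1 + sum_i theta_i^2).
  sum_i theta_i^2 = (0.633)^2 = 0.400689.
  gamma(0) = 1 * (1 + 0.400689) = 1 * 1.400689 = 1.400689, which rounds to 1.4007.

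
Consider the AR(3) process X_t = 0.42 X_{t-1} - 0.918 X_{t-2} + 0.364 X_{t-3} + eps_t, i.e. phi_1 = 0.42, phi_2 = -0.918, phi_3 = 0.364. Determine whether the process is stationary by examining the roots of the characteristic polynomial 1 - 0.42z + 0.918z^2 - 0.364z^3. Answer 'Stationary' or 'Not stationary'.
\text{Stationary}

The AR(p) characteristic polynomial is P(z) = 1 - 0.42z + 0.918z^2 - 0.364z^3.
Stationarity requires all roots to lie outside the unit circle, i.e. |z| > 1 for every root.
Degree 3: look for a simple real root z0 first, then factor out (1 - z/z0) and solve the remaining quadratic.
Testing z0 = 2.5: P(2.5) = 1 + (-0.42)(2.5) + (0.918)(2.5)^2 + (-0.364)(2.5)^3
  = 1 + (-1.05) + (5.7375) + (-5.6875) = 0.  So z_0 = 2.5 is a root, |z_0| = 2.5.
Divide out the factor (1 - 0.4 z) = (1 - z/z0) (since 1/z0 = 0.4):
  P(z) = (1 - 0.4 z)(1 + (-0.02) z + (0.91) z^2)
  [check: z-coef -0.02 - (0.4) = -0.42; z^2-coef 0.91 - (0.4)(-0.02) = 0.918; z^3-coef -(0.4)(0.91) = -0.364.]
Remaining roots from the quadratic factor 1 + (-0.02) z + (0.91) z^2:
  Set 1 + (-0.02) z + (0.91) z^2 = 0, i.e. a z^2 + b z + c = 0 with a = 0.91, b = -0.02, c = 1.
  Discriminant D = b^2 - 4ac = (-0.02)^2 - 4*(0.91)*1 = 0.0004 - (3.64) = -3.6396.
  D < 0, so the roots are the complex-conjugate pair z = (-b +/- i sqrt(-D)) / (2a) = 0.011 +/- 1.0482i.
  For a conjugate pair |z|^2 = z * conj(z) = (product of roots) = c/a = 1/(0.91) = 1.098901, so |z| = sqrt(1.098901) = 1.0483 for both roots.
Moduli of all roots: 2.5000, 1.0483, 1.0483.
All moduli strictly greater than 1? Yes.
Verdict: Stationary.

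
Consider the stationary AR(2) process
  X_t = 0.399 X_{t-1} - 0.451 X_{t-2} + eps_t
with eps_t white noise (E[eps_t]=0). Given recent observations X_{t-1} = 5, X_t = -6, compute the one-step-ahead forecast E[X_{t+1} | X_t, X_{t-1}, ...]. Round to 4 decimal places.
E[X_{t+1} \mid \mathcal F_t] = -4.6490

For an AR(p) model X_t = c + sum_i phi_i X_{t-i} + eps_t, the
one-step-ahead conditional mean is
  E[X_{t+1} | X_t, ...] = c + sum_i phi_i X_{t+1-i}.
Substitute known values:
  E[X_{t+1} | ...] = (0.399) * (-6) + (-0.451) * (5)
                   = -4.6490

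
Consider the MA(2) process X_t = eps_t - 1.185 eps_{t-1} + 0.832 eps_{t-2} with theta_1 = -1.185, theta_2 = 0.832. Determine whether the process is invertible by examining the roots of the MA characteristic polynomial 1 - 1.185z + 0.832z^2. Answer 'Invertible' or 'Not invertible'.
\text{Invertible}

The MA(q) characteristic polynomial is P(z) = 1 - 1.185z + 0.832z^2.
Invertibility requires all roots to lie outside the unit circle, i.e. |z| > 1 for every root.
Set 1 + (-1.185) z + (0.832) z^2 = 0, i.e. a z^2 + b z + c = 0 with a = 0.832, b = -1.185, c = 1.
Discriminant D = b^2 - 4ac = (-1.185)^2 - 4*(0.832)*1 = 1.404225 - (3.328) = -1.923775.
D < 0, so the roots are the complex-conjugate pair z = (-b +/- i sqrt(-D)) / (2a) = 0.7121 +/- 0.8335i.
For a conjugate pair |z|^2 = z * conj(z) = (product of roots) = c/a = 1/(0.832) = 1.201923, so |z| = sqrt(1.201923) = 1.0963 for both roots.
Moduli of all roots: 1.0963, 1.0963.
All moduli strictly greater than 1? Yes.
Verdict: Invertible.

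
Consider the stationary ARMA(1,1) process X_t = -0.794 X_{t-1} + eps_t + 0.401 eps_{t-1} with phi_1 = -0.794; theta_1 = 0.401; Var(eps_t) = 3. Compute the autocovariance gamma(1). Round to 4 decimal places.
\gamma(1) = -2.1745

Multiply the model equation by X_{t-k} and take expectations. With theta_0 = psi_0 = 1 and psi_j the MA(infinity) weights, this gives
  gamma(k) - sum_i phi_i gamma(k-i) = c_k,
  c_k = sigma^2 * sum_{j=k..q} theta_j psi_{j-k}   (c_k = 0 for k > q),
using gamma(-m) = gamma(m).
psi-weights needed (psi_j = theta_j + sum_i phi_i psi_{j-i}):
  psi_1 = theta_1 + phi_1 = 0.401 + (-0.794) = -0.393
Right-hand sides:
  c_0 = sigma^2 (1 + theta_1 psi_1) = 3 * (1 + (0.401)(-0.393)) = 3 * 0.842407 = 2.527221
  c_1 = sigma^2 theta_1 = 3 * (0.401) = 1.203
  c_2 = 0
Equations for k = 0 and k = 1 (AR order 1):
  gamma(0) = phi_1 gamma(1) + c_0
  gamma(1) = phi_1 gamma(0) + c_1
Substituting the second into the first: gamma(0) (1 - phi_1^2) = c_0 + phi_1 c_1, so
  gamma(0) = (c_0 + phi_1 c_1) / (1 - phi_1^2) = (2.527221 + (-0.794)(1.203)) / (1 - (-0.794)^2) = 1.572039 / 0.369564 = 4.253767.
  gamma(1) = phi_1 gamma(0) + c_1 = (-0.794)(4.253767) + (1.203) = -2.174491.
Therefore gamma(1) = -2.1745 (to 4 decimal places).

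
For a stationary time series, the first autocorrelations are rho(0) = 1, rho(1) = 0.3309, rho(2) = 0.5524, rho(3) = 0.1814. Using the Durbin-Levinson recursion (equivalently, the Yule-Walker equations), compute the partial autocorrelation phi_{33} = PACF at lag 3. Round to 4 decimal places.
\phi_{33} = -0.1120

The PACF at lag k is phi_{kk}, the last component of the solution
to the Yule-Walker system G_k phi = r_k where
  (G_k)_{ij} = rho(|i - j|), (r_k)_i = rho(i), i,j = 1..k.
Equivalently, Durbin-Levinson gives phi_{kk} iteratively:
  phi_{11} = rho(1)
  phi_{kk} = [rho(k) - sum_{j=1..k-1} phi_{k-1,j} rho(k-j)]
            / [1 - sum_{j=1..k-1} phi_{k-1,j} rho(j)],
  phi_{k,j} = phi_{k-1,j} - phi_{kk} phi_{k-1,k-j},  j = 1..k-1.
Step k = 1:
  phi_11 = rho(1) = 0.3309.
Step k = 2:
  phi_22 = [rho(2) - phi_11 rho(1)] / [1 - phi_11 rho(1)] = [0.5524 - (0.3309)(0.3309)] / [1 - (0.3309)(0.3309)]
         = 0.44290519 / 0.89050519 = 0.497364.
  Update: phi_21 = phi_11 - phi_22 phi_11 = 0.3309 - (0.497364)(0.3309) = 0.166322.
Step k = 3:
  phi_33 = [rho(3) - phi_21 rho(2) - phi_22 rho(1)] / [1 - phi_21 rho(1) - phi_22 rho(2)]
    numerator   = 0.1814 - (0.166322)(0.5524) - (0.497364)(0.3309) = -0.07505415
    denominator = 1 - (0.166322)(0.3309) - (0.497364)(0.5524) = 0.67022011
  phi_33 = -0.07505415 / 0.67022011 = -0.112.
Therefore phi_{33} = -0.1120.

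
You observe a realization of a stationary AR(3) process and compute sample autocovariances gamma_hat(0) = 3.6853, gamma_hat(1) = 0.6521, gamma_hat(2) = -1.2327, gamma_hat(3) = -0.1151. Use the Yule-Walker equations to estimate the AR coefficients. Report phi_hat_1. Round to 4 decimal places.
\hat\phi_{1} = 0.2970

The Yule-Walker equations for an AR(p) process read, in matrix form,
  Gamma_p phi = r_p,   with   (Gamma_p)_{ij} = gamma(|i - j|),
                       (r_p)_i = gamma(i),   i,j = 1..p.
Substitute the sample gammas (Toeplitz matrix and right-hand side of size 3):
  Gamma_p = [[3.6853, 0.6521, -1.2327], [0.6521, 3.6853, 0.6521], [-1.2327, 0.6521, 3.6853]]
  r_p     = [0.6521, -1.2327, -0.1151]
Written out (R1..R3):
  (R1) 3.6853 phi_1 + 0.6521 phi_2 - 1.2327 phi_3 = 0.6521
  (R2) 0.6521 phi_1 + 3.6853 phi_2 + 0.6521 phi_3 = -1.2327
  (R3) -1.2327 phi_1 + 0.6521 phi_2 + 3.6853 phi_3 = -0.1151
Gaussian elimination:
  R2 <- R2 - (0.6521/3.6853) R1 = R2 - (0.176946) R1:  3.569913 phi_2 + 0.870222 phi_3 = -1.348087
  R3 <- R3 - (-1.2327/3.6853) R1 = R3 - (-0.334491) R1:  0.870222 phi_2 + 3.272973 phi_3 = 0.103022
  R3 <- R3 - (0.870222/3.569913) R2 = R3 - (0.243765) R2:  3.060843 phi_3 = 0.431639
Back-substitution:
  phi_hat_3 = 0.431639 / 3.060843 = 0.14102
  phi_hat_2 = (-1.348087 - (0.870222)(0.14102)) / 3.569913 = -0.412
  phi_hat_1 = (0.6521 - (0.6521)(-0.412) - (-1.2327)(0.14102)) / 3.6853 = 0.297018
So phi_hat = [0.2970, -0.4120, 0.1410].
Therefore phi_hat_1 = 0.2970.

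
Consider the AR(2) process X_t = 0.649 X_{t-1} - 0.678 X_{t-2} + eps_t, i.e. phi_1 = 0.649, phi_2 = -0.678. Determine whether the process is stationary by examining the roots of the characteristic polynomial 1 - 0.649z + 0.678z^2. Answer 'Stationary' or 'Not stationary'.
\text{Stationary}

The AR(p) characteristic polynomial is P(z) = 1 - 0.649z + 0.678z^2.
Stationarity requires all roots to lie outside the unit circle, i.e. |z| > 1 for every root.
Set 1 + (-0.649) z + (0.678) z^2 = 0, i.e. a z^2 + b z + c = 0 with a = 0.678, b = -0.649, c = 1.
Discriminant D = b^2 - 4ac = (-0.649)^2 - 4*(0.678)*1 = 0.421201 - (2.712) = -2.290799.
D < 0, so the roots are the complex-conjugate pair z = (-b +/- i sqrt(-D)) / (2a) = 0.4786 +/- 1.1162i.
For a conjugate pair |z|^2 = z * conj(z) = (product of roots) = c/a = 1/(0.678) = 1.474926, so |z| = sqrt(1.474926) = 1.2145 for both roots.
Moduli of all roots: 1.2145, 1.2145.
All moduli strictly greater than 1? Yes.
Verdict: Stationary.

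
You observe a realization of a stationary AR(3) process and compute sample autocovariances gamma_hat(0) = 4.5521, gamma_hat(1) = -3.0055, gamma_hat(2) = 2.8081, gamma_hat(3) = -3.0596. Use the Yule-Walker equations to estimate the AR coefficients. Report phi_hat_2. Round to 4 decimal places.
\hat\phi_{2} = 0.1580

The Yule-Walker equations for an AR(p) process read, in matrix form,
  Gamma_p phi = r_p,   with   (Gamma_p)_{ij} = gamma(|i - j|),
                       (r_p)_i = gamma(i),   i,j = 1..p.
Substitute the sample gammas (Toeplitz matrix and right-hand side of size 3):
  Gamma_p = [[4.5521, -3.0055, 2.8081], [-3.0055, 4.5521, -3.0055], [2.8081, -3.0055, 4.5521]]
  r_p     = [-3.0055, 2.8081, -3.0596]
Written out (R1..R3):
  (R1) 4.5521 phi_1 - 3.0055 phi_2 + 2.8081 phi_3 = -3.0055
  (R2) -3.0055 phi_1 + 4.5521 phi_2 - 3.0055 phi_3 = 2.8081
  (R3) 2.8081 phi_1 - 3.0055 phi_2 + 4.5521 phi_3 = -3.0596
Gaussian elimination:
  R2 <- R2 - (-3.0055/4.5521) R1 = R2 - (-0.660245) R1:  2.567734 phi_2 - 1.151467 phi_3 = 0.823734
  R3 <- R3 - (2.8081/4.5521) R1 = R3 - (0.61688) R1:  -1.151467 phi_2 + 2.819839 phi_3 = -1.205567
  R3 <- R3 - (-1.151467/2.567734) R2 = R3 - (-0.448437) R2:  2.303479 phi_3 = -0.836174
Back-substitution:
  phi_hat_3 = -0.836174 / 2.303479 = -0.363005
  phi_hat_2 = (0.823734 - (-1.151467)(-0.363005)) / 2.567734 = 0.158017
  phi_hat_1 = (-3.0055 - (-3.0055)(0.158017) - (2.8081)(-0.363005)) / 4.5521 = -0.331984
So phi_hat = [-0.3320, 0.1580, -0.3630].
Therefore phi_hat_2 = 0.1580.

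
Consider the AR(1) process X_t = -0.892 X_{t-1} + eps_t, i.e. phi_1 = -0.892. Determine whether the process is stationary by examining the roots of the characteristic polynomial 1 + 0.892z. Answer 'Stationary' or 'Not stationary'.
\text{Stationary}

The AR(p) characteristic polynomial is P(z) = 1 + 0.892z.
Stationarity requires all roots to lie outside the unit circle, i.e. |z| > 1 for every root.
This is linear in z: 1 + (0.892) z = 0  =>  z = -1/(0.892) = -1.121076,  |z| = 1.121076.
Moduli of all roots: 1.1211.
All moduli strictly greater than 1? Yes.
Verdict: Stationary.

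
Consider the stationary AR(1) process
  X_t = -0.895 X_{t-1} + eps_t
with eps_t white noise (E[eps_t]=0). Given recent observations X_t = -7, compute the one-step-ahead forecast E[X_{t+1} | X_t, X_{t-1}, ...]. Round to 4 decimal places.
E[X_{t+1} \mid \mathcal F_t] = 6.2650

For an AR(p) model X_t = c + sum_i phi_i X_{t-i} + eps_t, the
one-step-ahead conditional mean is
  E[X_{t+1} | X_t, ...] = c + sum_i phi_i X_{t+1-i}.
Substitute known values:
  E[X_{t+1} | ...] = (-0.895) * (-7)
                   = 6.2650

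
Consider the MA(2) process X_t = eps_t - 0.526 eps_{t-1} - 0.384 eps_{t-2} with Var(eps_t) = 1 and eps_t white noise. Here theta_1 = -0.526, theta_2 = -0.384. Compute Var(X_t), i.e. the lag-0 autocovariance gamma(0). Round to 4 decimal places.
\gamma(0) = 1.4241

For an MA(q) process X_t = eps_t + sum_i theta_i eps_{t-i} with
Var(eps_t) = sigma^2, the variance is
  gamma(0) = sigma^2 * (1 + sum_i theta_i^2).
  sum_i theta_i^2 = (-0.526)^2 + (-0.384)^2 = 0.276676 + 0.147456 = 0.424132.
  gamma(0) = 1 * (1 + 0.424132) = 1 * 1.424132 = 1.424132, which rounds to 1.4241.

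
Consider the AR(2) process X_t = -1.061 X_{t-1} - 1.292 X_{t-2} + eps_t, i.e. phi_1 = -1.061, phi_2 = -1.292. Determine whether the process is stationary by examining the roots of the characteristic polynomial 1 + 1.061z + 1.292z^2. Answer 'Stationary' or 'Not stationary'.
\text{Not stationary}

The AR(p) characteristic polynomial is P(z) = 1 + 1.061z + 1.292z^2.
Stationarity requires all roots to lie outside the unit circle, i.e. |z| > 1 for every root.
Set 1 + (1.061) z + (1.292) z^2 = 0, i.e. a z^2 + b z + c = 0 with a = 1.292, b = 1.061, c = 1.
Discriminant D = b^2 - 4ac = (1.061)^2 - 4*(1.292)*1 = 1.125721 - (5.168) = -4.042279.
D < 0, so the roots are the complex-conjugate pair z = (-b +/- i sqrt(-D)) / (2a) = -0.4106 +/- 0.7781i.
For a conjugate pair |z|^2 = z * conj(z) = (product of roots) = c/a = 1/(1.292) = 0.773994, so |z| = sqrt(0.773994) = 0.8798 for both roots.
Moduli of all roots: 0.8798, 0.8798.
All moduli strictly greater than 1? No.
Verdict: Not stationary.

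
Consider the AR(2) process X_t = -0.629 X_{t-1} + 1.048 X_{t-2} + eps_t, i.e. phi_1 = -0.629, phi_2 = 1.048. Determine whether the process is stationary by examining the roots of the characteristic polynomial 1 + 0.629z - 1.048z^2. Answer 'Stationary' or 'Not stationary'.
\text{Not stationary}

The AR(p) characteristic polynomial is P(z) = 1 + 0.629z - 1.048z^2.
Stationarity requires all roots to lie outside the unit circle, i.e. |z| > 1 for every root.
Set 1 + (0.629) z + (-1.048) z^2 = 0, i.e. a z^2 + b z + c = 0 with a = -1.048, b = 0.629, c = 1.
Discriminant D = b^2 - 4ac = (0.629)^2 - 4*(-1.048)*1 = 0.395641 - (-4.192) = 4.587641.
D >= 0, so the roots are real: z = (-b +/- sqrt(D)) / (2a) = (-0.629 +/- 2.141878) / (-2.096).
  z_1 = (-0.629 + 2.141878) / (-2.096) = -0.7218,   |z_1| = 0.7218.
  z_2 = (-0.629 - 2.141878) / (-2.096) = 1.322,   |z_2| = 1.322.
Moduli of all roots: 0.7218, 1.3220.
All moduli strictly greater than 1? No.
Verdict: Not stationary.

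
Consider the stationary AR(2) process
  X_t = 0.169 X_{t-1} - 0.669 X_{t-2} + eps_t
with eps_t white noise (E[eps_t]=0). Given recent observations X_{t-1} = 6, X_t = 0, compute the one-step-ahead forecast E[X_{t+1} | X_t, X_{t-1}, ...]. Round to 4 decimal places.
E[X_{t+1} \mid \mathcal F_t] = -4.0140

For an AR(p) model X_t = c + sum_i phi_i X_{t-i} + eps_t, the
one-step-ahead conditional mean is
  E[X_{t+1} | X_t, ...] = c + sum_i phi_i X_{t+1-i}.
Substitute known values:
  E[X_{t+1} | ...] = (0.169) * (0) + (-0.669) * (6)
                   = -4.0140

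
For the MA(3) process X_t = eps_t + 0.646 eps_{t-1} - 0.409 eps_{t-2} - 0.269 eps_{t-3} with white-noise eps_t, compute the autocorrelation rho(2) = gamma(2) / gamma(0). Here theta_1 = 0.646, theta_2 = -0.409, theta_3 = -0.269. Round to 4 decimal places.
\rho(2) = -0.3517

For an MA(q) process with theta_0 = 1, the autocovariance is
  gamma(k) = sigma^2 * sum_{i=0..q-k} theta_i * theta_{i+k},
and rho(k) = gamma(k) / gamma(0). Sigma^2 cancels.
  numerator   = (1)*(-0.409) + (0.646)*(-0.269) = -0.582774.
  denominator = (1)^2 + (0.646)^2 + (-0.409)^2 + (-0.269)^2 = 1.656958.
  rho(2) = -0.582774 / 1.656958 = -0.3517.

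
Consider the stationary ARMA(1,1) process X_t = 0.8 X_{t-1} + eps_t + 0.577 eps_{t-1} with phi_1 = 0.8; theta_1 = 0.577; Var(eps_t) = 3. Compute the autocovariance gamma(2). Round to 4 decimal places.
\gamma(2) = 13.4175

Multiply the model equation by X_{t-k} and take expectations. With theta_0 = psi_0 = 1 and psi_j the MA(infinity) weights, this gives
  gamma(k) - sum_i phi_i gamma(k-i) = c_k,
  c_k = sigma^2 * sum_{j=k..q} theta_j psi_{j-k}   (c_k = 0 for k > q),
using gamma(-m) = gamma(m).
psi-weights needed (psi_j = theta_j + sum_i phi_i psi_{j-i}):
  psi_1 = theta_1 + phi_1 = 0.577 + (0.8) = 1.377
Right-hand sides:
  c_0 = sigma^2 (1 + theta_1 psi_1) = 3 * (1 + (0.577)(1.377)) = 3 * 1.794529 = 5.383587
  c_1 = sigma^2 theta_1 = 3 * (0.577) = 1.731
  c_2 = 0
Equations for k = 0 and k = 1 (AR order 1):
  gamma(0) = phi_1 gamma(1) + c_0
  gamma(1) = phi_1 gamma(0) + c_1
Substituting the second into the first: gamma(0) (1 - phi_1^2) = c_0 + phi_1 c_1, so
  gamma(0) = (c_0 + phi_1 c_1) / (1 - phi_1^2) = (5.383587 + (0.8)(1.731)) / (1 - (0.8)^2) = 6.768387 / 0.36 = 18.801075.
  gamma(1) = phi_1 gamma(0) + c_1 = (0.8)(18.801075) + (1.731) = 16.77186.
For k = 2 (> q): gamma(2) = phi_1 gamma(1) = (0.8)(16.77186) = 13.417488.
Therefore gamma(2) = 13.4175 (to 4 decimal places).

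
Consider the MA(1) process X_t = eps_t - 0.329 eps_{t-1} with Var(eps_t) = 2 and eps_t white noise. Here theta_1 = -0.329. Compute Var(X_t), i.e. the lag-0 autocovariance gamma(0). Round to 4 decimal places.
\gamma(0) = 2.2165

For an MA(q) process X_t = eps_t + sum_i theta_i eps_{t-i} with
Var(eps_t) = sigma^2, the variance is
  gamma(0) = sigma^2 * (1 + sum_i theta_i^2).
  sum_i theta_i^2 = (-0.329)^2 = 0.108241.
  gamma(0) = 2 * (1 + 0.108241) = 2 * 1.108241 = 2.216482, which rounds to 2.2165.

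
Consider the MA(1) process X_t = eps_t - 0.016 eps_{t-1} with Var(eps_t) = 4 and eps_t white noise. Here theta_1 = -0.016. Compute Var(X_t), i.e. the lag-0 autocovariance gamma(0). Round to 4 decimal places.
\gamma(0) = 4.0010

For an MA(q) process X_t = eps_t + sum_i theta_i eps_{t-i} with
Var(eps_t) = sigma^2, the variance is
  gamma(0) = sigma^2 * (1 + sum_i theta_i^2).
  sum_i theta_i^2 = (-0.016)^2 = 0.000256.
  gamma(0) = 4 * (1 + 0.000256) = 4 * 1.000256 = 4.001024, which rounds to 4.0010.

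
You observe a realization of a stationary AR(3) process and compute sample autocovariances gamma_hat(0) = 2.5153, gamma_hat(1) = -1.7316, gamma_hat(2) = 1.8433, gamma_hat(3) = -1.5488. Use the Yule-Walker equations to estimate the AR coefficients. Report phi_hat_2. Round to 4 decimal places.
\hat\phi_{2} = 0.4740

The Yule-Walker equations for an AR(p) process read, in matrix form,
  Gamma_p phi = r_p,   with   (Gamma_p)_{ij} = gamma(|i - j|),
                       (r_p)_i = gamma(i),   i,j = 1..p.
Substitute the sample gammas (Toeplitz matrix and right-hand side of size 3):
  Gamma_p = [[2.5153, -1.7316, 1.8433], [-1.7316, 2.5153, -1.7316], [1.8433, -1.7316, 2.5153]]
  r_p     = [-1.7316, 1.8433, -1.5488]
Written out (R1..R3):
  (R1) 2.5153 phi_1 - 1.7316 phi_2 + 1.8433 phi_3 = -1.7316
  (R2) -1.7316 phi_1 + 2.5153 phi_2 - 1.7316 phi_3 = 1.8433
  (R3) 1.8433 phi_1 - 1.7316 phi_2 + 2.5153 phi_3 = -1.5488
Gaussian elimination:
  R2 <- R2 - (-1.7316/2.5153) R1 = R2 - (-0.688427) R1:  1.32322 phi_2 - 0.462623 phi_3 = 0.65122
  R3 <- R3 - (1.8433/2.5153) R1 = R3 - (0.732835) R1:  -0.462623 phi_2 + 1.164465 phi_3 = -0.279823
  R3 <- R3 - (-0.462623/1.32322) R2 = R3 - (-0.349619) R2:  1.002723 phi_3 = -0.052144
Back-substitution:
  phi_hat_3 = -0.052144 / 1.002723 = -0.052002
  phi_hat_2 = (0.65122 - (-0.462623)(-0.052002)) / 1.32322 = 0.473967
  phi_hat_1 = (-1.7316 - (-1.7316)(0.473967) - (1.8433)(-0.052002)) / 2.5153 = -0.324026
So phi_hat = [-0.3240, 0.4740, -0.0520].
Therefore phi_hat_2 = 0.4740.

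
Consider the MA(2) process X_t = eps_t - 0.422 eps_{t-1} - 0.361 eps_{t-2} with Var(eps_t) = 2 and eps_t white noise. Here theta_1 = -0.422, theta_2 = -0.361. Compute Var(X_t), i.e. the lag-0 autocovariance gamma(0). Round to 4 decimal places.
\gamma(0) = 2.6168

For an MA(q) process X_t = eps_t + sum_i theta_i eps_{t-i} with
Var(eps_t) = sigma^2, the variance is
  gamma(0) = sigma^2 * (1 + sum_i theta_i^2).
  sum_i theta_i^2 = (-0.422)^2 + (-0.361)^2 = 0.178084 + 0.130321 = 0.308405.
  gamma(0) = 2 * (1 + 0.308405) = 2 * 1.308405 = 2.61681, which rounds to 2.6168.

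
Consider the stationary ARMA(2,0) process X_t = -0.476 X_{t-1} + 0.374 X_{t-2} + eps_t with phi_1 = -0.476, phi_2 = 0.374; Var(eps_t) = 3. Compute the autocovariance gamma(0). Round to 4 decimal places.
\gamma(0) = 8.2687

Multiply the model equation by X_{t-k} and take expectations. With theta_0 = psi_0 = 1 and psi_j the MA(infinity) weights, this gives
  gamma(k) - sum_i phi_i gamma(k-i) = c_k,
  c_k = sigma^2 * sum_{j=k..q} theta_j psi_{j-k}   (c_k = 0 for k > q),
using gamma(-m) = gamma(m).
Pure AR (q = 0): c_0 = sigma^2 = 3, c_k = 0 for k >= 1.
Equations for k = 0, 1, 2 (AR order 2, c_2 = 0):
  (E0) gamma(0) = phi_1 gamma(1) + phi_2 gamma(2) + c_0
  (E1) gamma(1) = phi_1 gamma(0) + phi_2 gamma(1) + c_1
  (E2) gamma(2) = phi_1 gamma(1) + phi_2 gamma(0)
From (E1): gamma(1) = A gamma(0) + B with
  A = phi_1 / (1 - phi_2) = -0.476 / 0.626 = -0.760383,   B = c_1 / (1 - phi_2) = 0 / 0.626 = 0.
Insert (E2) into (E0): gamma(0) (1 - phi_2^2) = phi_1 (1 + phi_2) gamma(1) + c_0.
  phi_1 (1 + phi_2) = (-0.476)(1.374) = -0.654024,   1 - phi_2^2 = 0.860124.
Replace gamma(1) by A gamma(0) + B and collect gamma(0):
  gamma(0) [0.860124 - (-0.654024)(-0.760383)] = c_0 = 3
  gamma(0) * 0.362815 = 3
  gamma(0) = 3 / 0.362815 = 8.268677.
Therefore gamma(0) = 8.2687 (to 4 decimal places).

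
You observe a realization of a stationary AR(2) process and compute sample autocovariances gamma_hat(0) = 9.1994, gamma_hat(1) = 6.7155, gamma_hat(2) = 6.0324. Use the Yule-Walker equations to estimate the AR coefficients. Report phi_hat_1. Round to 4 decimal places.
\hat\phi_{1} = 0.5380

The Yule-Walker equations for an AR(p) process read, in matrix form,
  Gamma_p phi = r_p,   with   (Gamma_p)_{ij} = gamma(|i - j|),
                       (r_p)_i = gamma(i),   i,j = 1..p.
Substitute the sample gammas (Toeplitz matrix and right-hand side of size 2):
  Gamma_p = [[9.1994, 6.7155], [6.7155, 9.1994]]
  r_p     = [6.7155, 6.0324]
Written out:
  9.1994 phi_1 + 6.7155 phi_2 = 6.7155
  6.7155 phi_1 + 9.1994 phi_2 = 6.0324
Solve by Cramer's rule:
  det = gamma(0)^2 - gamma(1)^2 = (9.1994)^2 - (6.7155)^2 = 84.62896036 - 45.09794025 = 39.53102011
  phi_hat_1 = [gamma(1) gamma(0) - gamma(1) gamma(2)] / det = [(6.7155)(9.1994) - (6.7155)(6.0324)] / 39.53102011 = 21.2679885 / 39.53102011 = 0.538
  phi_hat_2 = [gamma(0) gamma(2) - gamma(1)^2] / det = [(9.1994)(6.0324) - (6.7155)^2] / 39.53102011 = 10.39652031 / 39.53102011 = 0.263
So phi_hat = [0.5380, 0.2630].
Therefore phi_hat_1 = 0.5380.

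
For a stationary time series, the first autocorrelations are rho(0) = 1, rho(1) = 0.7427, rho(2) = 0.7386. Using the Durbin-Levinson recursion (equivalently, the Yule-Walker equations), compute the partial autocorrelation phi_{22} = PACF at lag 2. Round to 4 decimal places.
\phi_{22} = 0.4170

The PACF at lag k is phi_{kk}, the last component of the solution
to the Yule-Walker system G_k phi = r_k where
  (G_k)_{ij} = rho(|i - j|), (r_k)_i = rho(i), i,j = 1..k.
Equivalently, Durbin-Levinson gives phi_{kk} iteratively:
  phi_{11} = rho(1)
  phi_{kk} = [rho(k) - sum_{j=1..k-1} phi_{k-1,j} rho(k-j)]
            / [1 - sum_{j=1..k-1} phi_{k-1,j} rho(j)],
  phi_{k,j} = phi_{k-1,j} - phi_{kk} phi_{k-1,k-j},  j = 1..k-1.
Step k = 1:
  phi_11 = rho(1) = 0.7427.
Step k = 2:
  phi_22 = [rho(2) - phi_11 rho(1)] / [1 - phi_11 rho(1)] = [0.7386 - (0.7427)(0.7427)] / [1 - (0.7427)(0.7427)]
         = 0.18699671 / 0.44839671 = 0.417.
Therefore phi_{22} = 0.4170.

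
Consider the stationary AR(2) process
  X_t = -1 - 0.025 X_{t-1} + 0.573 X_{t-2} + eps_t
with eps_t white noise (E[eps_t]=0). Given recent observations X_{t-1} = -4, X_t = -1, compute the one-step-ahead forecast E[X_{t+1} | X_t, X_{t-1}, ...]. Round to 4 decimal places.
E[X_{t+1} \mid \mathcal F_t] = -3.2670

For an AR(p) model X_t = c + sum_i phi_i X_{t-i} + eps_t, the
one-step-ahead conditional mean is
  E[X_{t+1} | X_t, ...] = c + sum_i phi_i X_{t+1-i}.
Substitute known values:
  E[X_{t+1} | ...] = -1 + (-0.025) * (-1) + (0.573) * (-4)
                   = -3.2670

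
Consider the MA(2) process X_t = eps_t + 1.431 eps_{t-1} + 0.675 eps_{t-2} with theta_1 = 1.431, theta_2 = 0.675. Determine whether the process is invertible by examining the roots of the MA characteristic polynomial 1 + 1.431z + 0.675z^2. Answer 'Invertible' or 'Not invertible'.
\text{Invertible}

The MA(q) characteristic polynomial is P(z) = 1 + 1.431z + 0.675z^2.
Invertibility requires all roots to lie outside the unit circle, i.e. |z| > 1 for every root.
Set 1 + (1.431) z + (0.675) z^2 = 0, i.e. a z^2 + b z + c = 0 with a = 0.675, b = 1.431, c = 1.
Discriminant D = b^2 - 4ac = (1.431)^2 - 4*(0.675)*1 = 2.047761 - (2.7) = -0.652239.
D < 0, so the roots are the complex-conjugate pair z = (-b +/- i sqrt(-D)) / (2a) = -1.06 +/- 0.5982i.
For a conjugate pair |z|^2 = z * conj(z) = (product of roots) = c/a = 1/(0.675) = 1.481481, so |z| = sqrt(1.481481) = 1.2172 for both roots.
Moduli of all roots: 1.2172, 1.2172.
All moduli strictly greater than 1? Yes.
Verdict: Invertible.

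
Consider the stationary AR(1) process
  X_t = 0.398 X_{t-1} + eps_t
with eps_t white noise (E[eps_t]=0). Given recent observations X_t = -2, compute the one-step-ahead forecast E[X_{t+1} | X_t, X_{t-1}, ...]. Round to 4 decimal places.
E[X_{t+1} \mid \mathcal F_t] = -0.7960

For an AR(p) model X_t = c + sum_i phi_i X_{t-i} + eps_t, the
one-step-ahead conditional mean is
  E[X_{t+1} | X_t, ...] = c + sum_i phi_i X_{t+1-i}.
Substitute known values:
  E[X_{t+1} | ...] = (0.398) * (-2)
                   = -0.7960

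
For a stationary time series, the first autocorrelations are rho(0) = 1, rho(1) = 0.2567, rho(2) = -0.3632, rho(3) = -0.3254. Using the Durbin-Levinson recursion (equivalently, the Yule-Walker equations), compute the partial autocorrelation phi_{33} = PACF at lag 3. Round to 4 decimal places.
\phi_{33} = -0.0969

The PACF at lag k is phi_{kk}, the last component of the solution
to the Yule-Walker system G_k phi = r_k where
  (G_k)_{ij} = rho(|i - j|), (r_k)_i = rho(i), i,j = 1..k.
Equivalently, Durbin-Levinson gives phi_{kk} iteratively:
  phi_{11} = rho(1)
  phi_{kk} = [rho(k) - sum_{j=1..k-1} phi_{k-1,j} rho(k-j)]
            / [1 - sum_{j=1..k-1} phi_{k-1,j} rho(j)],
  phi_{k,j} = phi_{k-1,j} - phi_{kk} phi_{k-1,k-j},  j = 1..k-1.
Step k = 1:
  phi_11 = rho(1) = 0.2567.
Step k = 2:
  phi_22 = [rho(2) - phi_11 rho(1)] / [1 - phi_11 rho(1)] = [-0.3632 - (0.2567)(0.2567)] / [1 - (0.2567)(0.2567)]
         = -0.42909489 / 0.93410511 = -0.459365.
  Update: phi_21 = phi_11 - phi_22 phi_11 = 0.2567 - (-0.459365)(0.2567) = 0.374619.
Step k = 3:
  phi_33 = [rho(3) - phi_21 rho(2) - phi_22 rho(1)] / [1 - phi_21 rho(1) - phi_22 rho(2)]
    numerator   = -0.3254 - (0.374619)(-0.3632) - (-0.459365)(0.2567) = -0.0714195
    denominator = 1 - (0.374619)(0.2567) - (-0.459365)(-0.3632) = 0.73699408
  phi_33 = -0.0714195 / 0.73699408 = -0.0969.
Therefore phi_{33} = -0.0969.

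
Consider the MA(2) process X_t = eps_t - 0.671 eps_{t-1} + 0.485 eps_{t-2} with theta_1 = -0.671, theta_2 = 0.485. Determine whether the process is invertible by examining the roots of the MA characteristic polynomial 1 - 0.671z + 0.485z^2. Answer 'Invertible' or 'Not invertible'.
\text{Invertible}

The MA(q) characteristic polynomial is P(z) = 1 - 0.671z + 0.485z^2.
Invertibility requires all roots to lie outside the unit circle, i.e. |z| > 1 for every root.
Set 1 + (-0.671) z + (0.485) z^2 = 0, i.e. a z^2 + b z + c = 0 with a = 0.485, b = -0.671, c = 1.
Discriminant D = b^2 - 4ac = (-0.671)^2 - 4*(0.485)*1 = 0.450241 - (1.94) = -1.489759.
D < 0, so the roots are the complex-conjugate pair z = (-b +/- i sqrt(-D)) / (2a) = 0.6918 +/- 1.2583i.
For a conjugate pair |z|^2 = z * conj(z) = (product of roots) = c/a = 1/(0.485) = 2.061856, so |z| = sqrt(2.061856) = 1.4359 for both roots.
Moduli of all roots: 1.4359, 1.4359.
All moduli strictly greater than 1? Yes.
Verdict: Invertible.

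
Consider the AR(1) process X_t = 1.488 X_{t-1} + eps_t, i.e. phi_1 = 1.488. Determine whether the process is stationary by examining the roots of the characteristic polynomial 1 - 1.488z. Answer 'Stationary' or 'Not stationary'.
\text{Not stationary}

The AR(p) characteristic polynomial is P(z) = 1 - 1.488z.
Stationarity requires all roots to lie outside the unit circle, i.e. |z| > 1 for every root.
This is linear in z: 1 + (-1.488) z = 0  =>  z = -1/(-1.488) = 0.672043,  |z| = 0.672043.
Moduli of all roots: 0.6720.
All moduli strictly greater than 1? No.
Verdict: Not stationary.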